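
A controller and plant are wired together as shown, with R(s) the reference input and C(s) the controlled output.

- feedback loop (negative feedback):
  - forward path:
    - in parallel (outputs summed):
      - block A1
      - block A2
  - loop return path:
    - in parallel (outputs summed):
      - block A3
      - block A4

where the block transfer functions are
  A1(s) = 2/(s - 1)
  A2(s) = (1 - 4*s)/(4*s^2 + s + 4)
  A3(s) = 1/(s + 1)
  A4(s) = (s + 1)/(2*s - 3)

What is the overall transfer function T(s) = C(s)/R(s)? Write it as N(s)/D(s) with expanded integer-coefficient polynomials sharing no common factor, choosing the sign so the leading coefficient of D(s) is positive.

First reduce the diagram to T(s).

1. add A1, A2 (parallel); result (4*s^2 + 7*s + 7)/(4*s^3 - 3*s^2 + 3*s - 4)
2. parallel reduction of A3, A4; result (s^2 + 4*s - 2)/(2*s^2 - s - 3)
3. close the feedback loop around (A1+A2), (A3+A4), which is the overall transfer function T(s) = C(s)/R(s) in lowest terms

Answer: (8*s^4 + 10*s^3 - 5*s^2 - 28*s - 21)/(8*s^5 - 6*s^4 + 20*s^3 + 25*s^2 + 9*s - 2)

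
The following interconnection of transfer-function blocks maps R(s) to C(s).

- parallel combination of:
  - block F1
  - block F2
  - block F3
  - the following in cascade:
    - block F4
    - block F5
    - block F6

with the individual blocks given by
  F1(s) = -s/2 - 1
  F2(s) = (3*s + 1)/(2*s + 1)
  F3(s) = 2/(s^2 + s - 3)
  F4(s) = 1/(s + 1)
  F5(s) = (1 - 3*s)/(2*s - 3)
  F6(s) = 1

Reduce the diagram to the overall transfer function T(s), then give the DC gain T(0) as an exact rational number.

Reducing step by step:

[1] multiply F4, F5, F6 (series); result (1 - 3*s)/(2*s^2 - s - 3)
[2] reduce the parallel group F1, F2, F3, (F4*F5*F6); result (-4*s^6 + 9*s^4 - 8*s^3 + 18*s^2 - 11*s - 18)/(8*s^5 + 8*s^4 - 38*s^3 - 20*s^2 + 36*s + 18)
That last expression is T(s); at s = 0 only the constant terms survive, so T(0) = -18/18 = -1.

Answer: -1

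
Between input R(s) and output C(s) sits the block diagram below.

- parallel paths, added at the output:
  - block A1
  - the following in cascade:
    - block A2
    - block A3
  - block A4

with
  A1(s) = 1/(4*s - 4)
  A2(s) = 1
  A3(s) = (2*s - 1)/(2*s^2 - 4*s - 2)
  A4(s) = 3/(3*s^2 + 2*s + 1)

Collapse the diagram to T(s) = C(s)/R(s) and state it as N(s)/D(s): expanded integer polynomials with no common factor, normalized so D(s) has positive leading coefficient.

First reduce the diagram to T(s).

[1] combine A2, A3 in series; result (2*s - 1)/(2*s^2 - 4*s - 2)
[2] parallel reduction of A1, (A2*A3), A4, giving the overall T(s)

Answer: (15*s^4 - 2*s^3 - 44*s^2 + 6*s + 13)/(12*s^5 - 28*s^4 - 8*s^3 + 8*s^2 + 12*s + 4)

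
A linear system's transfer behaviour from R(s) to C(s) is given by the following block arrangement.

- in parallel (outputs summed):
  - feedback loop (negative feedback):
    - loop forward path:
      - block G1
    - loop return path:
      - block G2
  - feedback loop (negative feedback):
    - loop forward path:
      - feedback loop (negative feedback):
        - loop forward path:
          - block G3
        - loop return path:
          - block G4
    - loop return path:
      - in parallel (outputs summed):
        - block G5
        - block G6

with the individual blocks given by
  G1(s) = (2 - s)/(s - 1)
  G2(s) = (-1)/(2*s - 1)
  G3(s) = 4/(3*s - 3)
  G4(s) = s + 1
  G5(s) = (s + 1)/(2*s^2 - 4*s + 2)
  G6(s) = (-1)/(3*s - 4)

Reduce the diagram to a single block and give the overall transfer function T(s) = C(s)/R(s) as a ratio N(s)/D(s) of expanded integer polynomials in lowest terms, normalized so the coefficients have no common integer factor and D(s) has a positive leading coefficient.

Step 1 - feedback reduction of G1, G2: (-2*s^2 + 5*s - 2)/(2*s^2 - 2*s - 1)
Step 2 - apply the feedback formula to G3, G4: 4/(7*s + 1)
Step 3 - parallel reduction of G5, G6: (s^2 + 3*s - 6)/(6*s^3 - 20*s^2 + 22*s - 8)
Step 4 - reduce the feedback loop with forward [G3/(1+G3*G4)] and return (G5+G6): (12*s^3 - 40*s^2 + 44*s - 16)/(21*s^4 - 67*s^3 + 69*s^2 - 11*s - 16)
Step 5 - add [G1/(1+G1*G2)], [[G3/(1+G3*G4)]/(1+[G3/(1+G3*G4)]*(G5+G6))] (parallel), giving the overall T(s)

Answer: (-42*s^6 + 263*s^5 - 619*s^4 + 657*s^3 - 241*s^2 - 70*s + 48)/(42*s^6 - 176*s^5 + 251*s^4 - 93*s^3 - 79*s^2 + 43*s + 16)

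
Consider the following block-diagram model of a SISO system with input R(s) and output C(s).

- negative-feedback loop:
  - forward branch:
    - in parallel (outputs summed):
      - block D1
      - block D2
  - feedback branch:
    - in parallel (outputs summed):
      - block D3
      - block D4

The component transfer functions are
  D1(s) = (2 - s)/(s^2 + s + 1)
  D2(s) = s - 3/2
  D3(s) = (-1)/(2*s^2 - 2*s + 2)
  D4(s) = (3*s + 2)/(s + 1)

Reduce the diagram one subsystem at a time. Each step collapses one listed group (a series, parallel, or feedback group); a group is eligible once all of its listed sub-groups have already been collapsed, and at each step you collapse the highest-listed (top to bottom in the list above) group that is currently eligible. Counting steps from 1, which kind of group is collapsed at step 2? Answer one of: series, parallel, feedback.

The answer is parallel.

Reasoning:
[1] combine D1, D2 in parallel
[2] sum the parallel branches D3, D4
[3] collapse the loop ((D1+D2) forward, (D3+D4) return)
Step 2 collapses a parallel group.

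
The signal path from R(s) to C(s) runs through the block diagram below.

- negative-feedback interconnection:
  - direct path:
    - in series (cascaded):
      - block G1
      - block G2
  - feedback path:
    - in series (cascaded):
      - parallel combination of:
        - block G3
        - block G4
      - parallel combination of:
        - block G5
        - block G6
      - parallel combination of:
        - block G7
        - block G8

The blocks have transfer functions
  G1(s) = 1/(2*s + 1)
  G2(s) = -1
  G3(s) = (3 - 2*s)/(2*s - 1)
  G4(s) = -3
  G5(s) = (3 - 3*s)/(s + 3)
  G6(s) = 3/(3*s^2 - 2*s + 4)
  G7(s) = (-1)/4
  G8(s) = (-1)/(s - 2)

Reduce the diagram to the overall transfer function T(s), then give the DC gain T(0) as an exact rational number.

[1] multiply G1, G2 (series); result (-1)/(2*s + 1)
[2] sum the parallel branches G3, G4; result (6 - 8*s)/(2*s - 1)
[3] add G5, G6 (parallel); result (-9*s^3 + 15*s^2 - 15*s + 21)/(3*s^3 + 7*s^2 - 2*s + 12)
[4] reduce the parallel group G7, G8; result (-s - 2)/(4*s - 8)
[5] reduce the series chain (G3+G4), (G5+G6), (G7+G8); result (-36*s^5 + 15*s^4 + 69*s^3 - 81*s^2 + 195*s - 126)/(12*s^5 - 2*s^4 - 66*s^3 + 96*s^2 - 128*s + 48)
[6] apply the feedback formula to (G1*G2), ((G3+G4)*(G5+G6)*(G7+G8)); result (-12*s^5 + 2*s^4 + 66*s^3 - 96*s^2 + 128*s - 48)/(24*s^6 + 44*s^5 - 149*s^4 + 57*s^3 - 79*s^2 - 227*s + 174)
That last expression is T(s); at s = 0 only the constant terms survive, so T(0) = -48/174 = -8/29.

Final answer: -8/29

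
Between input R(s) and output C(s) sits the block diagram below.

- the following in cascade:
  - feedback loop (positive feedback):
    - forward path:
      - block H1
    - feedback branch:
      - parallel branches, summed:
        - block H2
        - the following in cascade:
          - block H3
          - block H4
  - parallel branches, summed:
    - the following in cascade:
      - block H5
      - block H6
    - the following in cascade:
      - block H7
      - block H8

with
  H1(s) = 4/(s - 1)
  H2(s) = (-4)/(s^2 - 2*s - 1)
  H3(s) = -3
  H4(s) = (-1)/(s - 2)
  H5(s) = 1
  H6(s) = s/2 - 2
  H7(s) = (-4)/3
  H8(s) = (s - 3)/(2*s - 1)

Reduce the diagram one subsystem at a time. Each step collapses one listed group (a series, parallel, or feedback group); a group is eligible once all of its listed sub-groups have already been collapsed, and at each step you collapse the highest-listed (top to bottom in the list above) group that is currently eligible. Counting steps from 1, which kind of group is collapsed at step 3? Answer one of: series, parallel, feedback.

Step 1 - combine H3, H4 in series
Step 2 - parallel reduction of H2, (H3*H4)
Step 3 - close the feedback loop around H1, (H2+(H3*H4))
Step 4 - combine H5, H6 in series
Step 5 - combine H7, H8 in series
Step 6 - add (H5*H6), (H7*H8) (parallel)
Step 7 - cascade [H1/(1-H1*(H2+(H3*H4)))], ((H5*H6)+(H7*H8))
So the answer for step 3 is feedback.

Answer: feedback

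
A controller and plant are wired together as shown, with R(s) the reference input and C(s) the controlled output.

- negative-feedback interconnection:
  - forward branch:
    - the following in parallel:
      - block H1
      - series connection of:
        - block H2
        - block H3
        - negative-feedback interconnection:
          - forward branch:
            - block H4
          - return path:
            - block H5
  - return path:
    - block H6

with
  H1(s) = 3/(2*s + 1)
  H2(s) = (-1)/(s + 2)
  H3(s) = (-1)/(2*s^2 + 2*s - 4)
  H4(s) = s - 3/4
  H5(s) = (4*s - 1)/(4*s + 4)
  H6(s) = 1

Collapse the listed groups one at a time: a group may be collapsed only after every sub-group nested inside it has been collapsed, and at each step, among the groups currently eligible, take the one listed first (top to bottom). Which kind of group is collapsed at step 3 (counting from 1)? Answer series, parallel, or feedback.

Answer: parallel

Working:
Step 1: feedback reduction of H4, H5
Step 2: multiply H2, H3, [H4/(1+H4*H5)] (series)
Step 3: parallel reduction of H1, (H2*H3*[H4/(1+H4*H5)])
Step 4: feedback reduction of (H1+(H2*H3*[H4/(1+H4*H5)])), H6
Step 3 collapses a parallel group.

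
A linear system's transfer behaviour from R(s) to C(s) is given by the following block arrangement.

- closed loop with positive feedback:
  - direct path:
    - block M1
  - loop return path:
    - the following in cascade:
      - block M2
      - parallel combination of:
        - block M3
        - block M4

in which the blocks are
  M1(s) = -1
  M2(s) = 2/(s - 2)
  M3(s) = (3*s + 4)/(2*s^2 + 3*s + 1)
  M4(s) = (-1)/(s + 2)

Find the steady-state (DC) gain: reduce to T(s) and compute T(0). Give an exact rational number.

Answer: 2/5

Working:
[1] add M3, M4 (parallel) -> (s^2 + 7*s + 7)/(2*s^3 + 7*s^2 + 7*s + 2)
[2] series reduction of M2, (M3+M4) -> (2*s^2 + 14*s + 14)/(2*s^4 + 3*s^3 - 7*s^2 - 12*s - 4)
[3] collapse the loop (M1 forward, (M2*(M3+M4)) return) -> (-2*s^4 - 3*s^3 + 7*s^2 + 12*s + 4)/(2*s^4 + 3*s^3 - 5*s^2 + 2*s + 10)
That last expression is T(s); at s = 0 only the constant terms survive, so T(0) = 4/10 = 2/5.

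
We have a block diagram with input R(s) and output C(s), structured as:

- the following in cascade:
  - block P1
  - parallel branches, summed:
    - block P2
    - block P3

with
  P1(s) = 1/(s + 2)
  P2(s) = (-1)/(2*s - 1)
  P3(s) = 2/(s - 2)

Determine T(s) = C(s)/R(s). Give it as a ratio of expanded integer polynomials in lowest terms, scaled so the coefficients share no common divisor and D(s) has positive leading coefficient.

Reducing step by step:

Step 1. combine P2, P3 in parallel, giving (3*s)/(2*s^2 - 5*s + 2)
Step 2. cascade P1, (P2+P3); the result is T(s) itself (integer coefficients, no common factor, positive leading denominator coefficient)

Answer: (3*s)/(2*s^3 - s^2 - 8*s + 4)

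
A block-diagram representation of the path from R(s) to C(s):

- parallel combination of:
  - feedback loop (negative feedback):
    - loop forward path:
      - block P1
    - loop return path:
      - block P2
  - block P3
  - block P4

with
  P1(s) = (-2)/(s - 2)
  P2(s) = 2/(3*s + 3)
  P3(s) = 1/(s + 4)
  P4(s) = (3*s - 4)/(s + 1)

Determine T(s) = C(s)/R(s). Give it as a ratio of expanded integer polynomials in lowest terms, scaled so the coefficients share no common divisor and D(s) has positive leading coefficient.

Step 1 - collapse the loop (P1 forward, P2 return); result (-6*s - 6)/(3*s^2 - 3*s - 10)
Step 2 - combine [P1/(1+P1*P2)], P3, P4 in parallel - this is the overall T(s), already in the required normalized form

Therefore the answer is (9*s^4 + 12*s^3 - 138*s^2 - 99*s + 126)/(3*s^4 + 12*s^3 - 13*s^2 - 62*s - 40).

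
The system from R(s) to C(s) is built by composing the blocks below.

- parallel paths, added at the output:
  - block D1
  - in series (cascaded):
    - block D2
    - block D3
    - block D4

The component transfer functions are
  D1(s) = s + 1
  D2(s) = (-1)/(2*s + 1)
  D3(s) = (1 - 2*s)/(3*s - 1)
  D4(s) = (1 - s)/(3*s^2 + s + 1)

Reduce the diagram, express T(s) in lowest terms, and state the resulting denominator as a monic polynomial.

First reduce the diagram to T(s).

(1) reduce the series chain D2, D3, D4 -> (-2*s^2 + 3*s - 1)/(18*s^4 + 9*s^3 + 4*s^2 - 1)
(2) add D1, (D2*D3*D4) (parallel) -> (18*s^5 + 27*s^4 + 13*s^3 + 2*s^2 + 2*s - 2)/(18*s^4 + 9*s^3 + 4*s^2 - 1)
Step 2 gives the fully reduced T(s), with no common factor left to cancel. The denominator's leading coefficient is 18, so divide each of its coefficients by 18 to get the monic form.

Answer: s^4 + s^3/2 + 2*s^2/9 - 1/18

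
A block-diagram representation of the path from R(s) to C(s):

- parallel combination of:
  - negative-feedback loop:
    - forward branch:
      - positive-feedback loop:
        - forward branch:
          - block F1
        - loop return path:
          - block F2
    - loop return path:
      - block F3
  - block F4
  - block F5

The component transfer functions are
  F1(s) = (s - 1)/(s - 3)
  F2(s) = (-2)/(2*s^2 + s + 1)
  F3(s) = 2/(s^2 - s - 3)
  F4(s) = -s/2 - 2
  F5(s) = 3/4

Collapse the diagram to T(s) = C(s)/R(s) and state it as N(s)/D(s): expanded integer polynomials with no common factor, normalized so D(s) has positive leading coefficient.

First reduce the diagram to T(s).

Step 1. collapse the loop (F1 forward, F2 return), giving (2*s^3 - s^2 - 1)/(2*s^3 - 5*s^2 - 5)
Step 2. collapse the loop ([F1/(1-F1*F2)] forward, F3 return), giving (2*s^5 - 3*s^4 - 5*s^3 + 2*s^2 + s + 3)/(2*s^5 - 7*s^4 + 3*s^3 + 8*s^2 + 5*s + 13)
Step 3. combine [[F1/(1-F1*F2)]/(1+[F1/(1-F1*F2)]*F3)], F4, F5 in parallel: this yields T(s), and no further normalization is needed

Answer: (-4*s^6 + 12*s^5 + 17*s^4 - 51*s^3 - 42*s^2 - 47*s - 53)/(8*s^5 - 28*s^4 + 12*s^3 + 32*s^2 + 20*s + 52)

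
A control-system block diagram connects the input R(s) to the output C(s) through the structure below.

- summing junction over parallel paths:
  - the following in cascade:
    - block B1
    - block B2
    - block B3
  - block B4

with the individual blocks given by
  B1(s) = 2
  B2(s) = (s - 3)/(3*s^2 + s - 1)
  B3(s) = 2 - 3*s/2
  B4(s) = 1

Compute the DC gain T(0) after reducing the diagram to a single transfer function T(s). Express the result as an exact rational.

The answer is 13.

Reasoning:
[1] multiply B1, B2, B3 (series), giving (-3*s^2 + 13*s - 12)/(3*s^2 + s - 1)
[2] combine (B1*B2*B3), B4 in parallel, giving (14*s - 13)/(3*s^2 + s - 1)
Evaluating the step-2 result (the overall T(s)) at s = 0 gives T(0) = -13/(-1) = 13.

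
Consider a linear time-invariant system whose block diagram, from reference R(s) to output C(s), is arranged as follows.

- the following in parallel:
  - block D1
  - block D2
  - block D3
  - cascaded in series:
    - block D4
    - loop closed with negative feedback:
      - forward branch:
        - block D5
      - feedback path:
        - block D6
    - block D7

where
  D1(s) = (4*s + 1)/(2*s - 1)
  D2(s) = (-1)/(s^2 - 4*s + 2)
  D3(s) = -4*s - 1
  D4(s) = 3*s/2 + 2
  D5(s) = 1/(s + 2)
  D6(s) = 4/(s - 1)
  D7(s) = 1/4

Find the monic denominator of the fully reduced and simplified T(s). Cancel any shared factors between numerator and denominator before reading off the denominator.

Reducing step by step:

[1] collapse the loop (D5 forward, D6 return): (s - 1)/(s^2 + s + 2)
[2] series reduction of D4, [D5/(1+D5*D6)], D7: (3*s^2 + s - 4)/(8*s^2 + 8*s + 16)
[3] parallel reduction of D1, D2, D3, (D4*[D5/(1+D5*D6)]*D7): (-64*s^6 + 246*s^5 - 153*s^4 + 327*s^3 - 514*s^2 + 38*s + 88)/(16*s^5 - 56*s^4 + 24*s^3 - 96*s^2 + 112*s - 32)
The result of step 3 is T(s) in lowest terms. Its denominator has leading coefficient 16; dividing the denominator through by 16 makes it monic.

Answer: s^5 - 7*s^4/2 + 3*s^3/2 - 6*s^2 + 7*s - 2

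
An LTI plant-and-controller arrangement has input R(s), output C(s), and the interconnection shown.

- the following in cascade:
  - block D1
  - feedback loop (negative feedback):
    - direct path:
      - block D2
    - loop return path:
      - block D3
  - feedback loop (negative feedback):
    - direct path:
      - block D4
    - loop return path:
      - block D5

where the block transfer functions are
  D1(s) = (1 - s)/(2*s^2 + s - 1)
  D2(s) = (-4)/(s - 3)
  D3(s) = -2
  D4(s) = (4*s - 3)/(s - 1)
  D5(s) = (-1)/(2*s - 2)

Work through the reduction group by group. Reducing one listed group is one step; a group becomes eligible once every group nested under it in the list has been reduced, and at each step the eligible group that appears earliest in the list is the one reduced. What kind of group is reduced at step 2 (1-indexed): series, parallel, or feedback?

(1) apply the feedback formula to D2, D3
(2) close the feedback loop around D4, D5
(3) reduce the series chain D1, [D2/(1+D2*D3)], [D4/(1+D4*D5)]
Step 2: feedback.

Hence the answer: feedback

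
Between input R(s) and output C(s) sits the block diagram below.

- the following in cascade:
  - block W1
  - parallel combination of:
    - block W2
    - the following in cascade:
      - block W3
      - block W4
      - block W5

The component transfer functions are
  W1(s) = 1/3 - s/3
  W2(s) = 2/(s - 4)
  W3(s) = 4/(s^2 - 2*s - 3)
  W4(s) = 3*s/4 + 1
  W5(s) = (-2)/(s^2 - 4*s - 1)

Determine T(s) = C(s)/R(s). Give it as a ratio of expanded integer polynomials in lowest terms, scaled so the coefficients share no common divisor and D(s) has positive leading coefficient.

The answer is (-2*s^5 + 14*s^4 - 14*s^3 - 42*s^2 + 6*s + 38)/(3*s^5 - 30*s^4 + 84*s^3 - 6*s^2 - 159*s - 36).

Reasoning:
Step 1: multiply W3, W4, W5 (series) = (-6*s - 8)/(s^4 - 6*s^3 + 4*s^2 + 14*s + 3)
Step 2: reduce the parallel group W2, (W3*W4*W5) = (2*s^4 - 12*s^3 + 2*s^2 + 44*s + 38)/(s^5 - 10*s^4 + 28*s^3 - 2*s^2 - 53*s - 12)
Step 3: cascade W1, (W2+(W3*W4*W5)); the result is T(s) itself (integer coefficients, no common factor, positive leading denominator coefficient)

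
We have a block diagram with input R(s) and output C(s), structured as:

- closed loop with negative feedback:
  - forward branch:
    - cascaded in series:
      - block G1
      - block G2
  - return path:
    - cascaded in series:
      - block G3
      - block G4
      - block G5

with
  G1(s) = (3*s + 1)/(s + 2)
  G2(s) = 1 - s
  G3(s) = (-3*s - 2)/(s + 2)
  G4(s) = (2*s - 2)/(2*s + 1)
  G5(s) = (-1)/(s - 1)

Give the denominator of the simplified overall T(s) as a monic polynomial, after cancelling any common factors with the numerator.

1. series reduction of G1, G2; result (-3*s^2 + 2*s + 1)/(s + 2)
2. cascade G3, G4, G5; result (6*s + 4)/(2*s^2 + 5*s + 2)
3. reduce the feedback loop with forward (G1*G2) and return (G3*G4*G5); result (6*s^4 + 11*s^3 - 6*s^2 - 9*s - 2)/(16*s^3 - 9*s^2 - 26*s - 8)
T(s) is the step-3 result (common factors already cancelled). Leading coefficient of the denominator: 16. Divide through by 16 for the monic polynomial.

Therefore the answer is s^3 - 9*s^2/16 - 13*s/8 - 1/2.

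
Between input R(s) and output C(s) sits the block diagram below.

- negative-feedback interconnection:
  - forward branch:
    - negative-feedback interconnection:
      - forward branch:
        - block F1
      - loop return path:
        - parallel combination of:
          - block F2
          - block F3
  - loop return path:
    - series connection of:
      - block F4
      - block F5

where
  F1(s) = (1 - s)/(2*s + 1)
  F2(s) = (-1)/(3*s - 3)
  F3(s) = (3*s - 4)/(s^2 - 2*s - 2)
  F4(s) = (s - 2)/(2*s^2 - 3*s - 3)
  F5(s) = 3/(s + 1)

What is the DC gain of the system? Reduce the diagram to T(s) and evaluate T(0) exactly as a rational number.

Step 1 - parallel reduction of F2, F3: (8*s^2 - 19*s + 14)/(3*s^3 - 9*s^2 + 6)
Step 2 - feedback reduction of F1, (F2+F3): (-3*s^3 + 9*s^2 - 6)/(6*s^3 - 17*s^2 + s - 20)
Step 3 - series reduction of F4, F5: (3*s - 6)/(2*s^3 - s^2 - 6*s - 3)
Step 4 - apply the feedback formula to [F1/(1+F1*(F2+F3))], (F4*F5): (-6*s^6 + 21*s^5 + 9*s^4 - 57*s^3 - 21*s^2 + 36*s + 18)/(12*s^6 - 40*s^5 - 26*s^4 + 88*s^3 + 11*s^2 + 99*s + 96)
DC gain: substitute s = 0 into T(s) from step 4: T(0) = 18/96 = 3/16.

Final answer: 3/16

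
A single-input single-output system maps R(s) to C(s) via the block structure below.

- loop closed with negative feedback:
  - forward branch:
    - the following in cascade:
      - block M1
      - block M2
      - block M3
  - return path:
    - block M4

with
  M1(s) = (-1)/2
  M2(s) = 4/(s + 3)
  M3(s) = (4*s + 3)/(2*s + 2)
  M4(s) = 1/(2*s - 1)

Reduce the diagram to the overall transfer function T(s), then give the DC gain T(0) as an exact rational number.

1. series reduction of M1, M2, M3; result (-4*s - 3)/(s^2 + 4*s + 3)
2. reduce the feedback loop with forward (M1*M2*M3) and return M4; result (-8*s^2 - 2*s + 3)/(2*s^3 + 7*s^2 - 2*s - 6)
That last expression is T(s); at s = 0 only the constant terms survive, so T(0) = 3/(-6) = -1/2.

Answer: -1/2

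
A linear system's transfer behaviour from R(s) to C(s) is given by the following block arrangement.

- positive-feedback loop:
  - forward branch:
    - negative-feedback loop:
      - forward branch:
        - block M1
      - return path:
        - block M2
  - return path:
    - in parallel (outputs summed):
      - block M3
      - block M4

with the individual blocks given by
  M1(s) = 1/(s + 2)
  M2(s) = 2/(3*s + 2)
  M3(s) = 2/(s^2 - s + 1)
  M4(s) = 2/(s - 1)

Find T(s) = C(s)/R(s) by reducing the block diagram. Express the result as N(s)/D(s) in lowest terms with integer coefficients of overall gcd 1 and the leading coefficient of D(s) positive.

(1) feedback reduction of M1, M2, giving (3*s + 2)/(3*s^2 + 8*s + 6)
(2) reduce the parallel group M3, M4, giving (2*s^2)/(s^3 - 2*s^2 + 2*s - 1)
(3) feedback reduction of [M1/(1+M1*M2)], (M3+M4) - this is the overall T(s), already in the required normalized form

Final answer: (3*s^4 - 4*s^3 + 2*s^2 + s - 2)/(3*s^5 + 2*s^4 - 10*s^3 - 3*s^2 + 4*s - 6)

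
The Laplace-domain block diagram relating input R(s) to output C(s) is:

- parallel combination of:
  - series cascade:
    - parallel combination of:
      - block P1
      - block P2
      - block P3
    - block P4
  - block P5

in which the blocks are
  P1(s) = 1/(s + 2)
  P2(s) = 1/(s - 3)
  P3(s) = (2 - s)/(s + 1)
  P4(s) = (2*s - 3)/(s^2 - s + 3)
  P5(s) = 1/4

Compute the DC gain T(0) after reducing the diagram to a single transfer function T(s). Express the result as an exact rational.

Step 1: reduce the parallel group P1, P2, P3; result (-s^3 + 5*s^2 + 5*s - 13)/(s^3 - 7*s - 6)
Step 2: combine (P1+P2+P3), P4 in series; result (-2*s^4 + 13*s^3 - 5*s^2 - 41*s + 39)/(s^5 - s^4 - 4*s^3 + s^2 - 15*s - 18)
Step 3: add ((P1+P2+P3)*P4), P5 (parallel); result (s^5 - 9*s^4 + 48*s^3 - 19*s^2 - 179*s + 138)/(4*s^5 - 4*s^4 - 16*s^3 + 4*s^2 - 60*s - 72)
DC gain: substitute s = 0 into T(s) from step 3: T(0) = 138/(-72) = -23/12.

Hence the answer: -23/12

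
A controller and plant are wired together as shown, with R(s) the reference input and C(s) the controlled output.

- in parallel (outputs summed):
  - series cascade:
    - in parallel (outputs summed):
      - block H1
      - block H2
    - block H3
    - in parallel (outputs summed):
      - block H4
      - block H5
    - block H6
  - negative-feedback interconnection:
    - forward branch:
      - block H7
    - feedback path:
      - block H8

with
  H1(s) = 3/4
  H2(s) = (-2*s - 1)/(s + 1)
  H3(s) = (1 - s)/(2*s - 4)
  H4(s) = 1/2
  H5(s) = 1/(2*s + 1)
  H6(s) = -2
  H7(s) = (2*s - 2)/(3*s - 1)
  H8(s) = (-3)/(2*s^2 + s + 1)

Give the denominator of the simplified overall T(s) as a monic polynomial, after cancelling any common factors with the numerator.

The answer is s^6 - s^5/3 - 13*s^4/4 - s^3/4 + 13*s^2/12 - 17*s/12 - 5/6.

Reasoning:
(1) add H1, H2 (parallel) = (-5*s - 1)/(4*s + 4)
(2) combine H4, H5 in parallel = (2*s + 3)/(4*s + 2)
(3) multiply (H1+H2), H3, (H4+H5), H6 (series) = (-10*s^3 - 7*s^2 + 14*s + 3)/(16*s^3 - 8*s^2 - 40*s - 16)
(4) collapse the loop (H7 forward, H8 return) = (4*s^3 - 2*s^2 - 2)/(6*s^3 + s^2 - 4*s + 5)
(5) reduce the parallel group ((H1+H2)*H3*(H4+H5)*H6), [H7/(1+H7*H8)] = (4*s^6 - 116*s^5 - 27*s^4 - 6*s^3 - 40*s^2 + 138*s + 47)/(96*s^6 - 32*s^5 - 312*s^4 - 24*s^3 + 104*s^2 - 136*s - 80)
T(s) is the step-5 result (common factors already cancelled). Leading coefficient of the denominator: 96. Divide through by 96 for the monic polynomial.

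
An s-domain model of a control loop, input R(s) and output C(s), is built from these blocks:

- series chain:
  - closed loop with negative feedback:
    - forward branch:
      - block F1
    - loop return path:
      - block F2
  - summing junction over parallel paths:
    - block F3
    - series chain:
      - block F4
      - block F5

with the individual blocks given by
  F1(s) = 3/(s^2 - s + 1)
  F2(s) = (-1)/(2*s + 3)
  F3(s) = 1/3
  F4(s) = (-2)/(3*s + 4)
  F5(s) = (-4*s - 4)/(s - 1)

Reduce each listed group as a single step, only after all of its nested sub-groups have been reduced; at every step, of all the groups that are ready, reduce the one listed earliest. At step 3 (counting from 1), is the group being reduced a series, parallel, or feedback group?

Step 1. reduce the feedback loop with forward F1 and return F2
Step 2. multiply F4, F5 (series)
Step 3. combine F3, (F4*F5) in parallel
Step 4. cascade [F1/(1+F1*F2)], (F3+(F4*F5))
Step 3: parallel.

Hence the answer: parallel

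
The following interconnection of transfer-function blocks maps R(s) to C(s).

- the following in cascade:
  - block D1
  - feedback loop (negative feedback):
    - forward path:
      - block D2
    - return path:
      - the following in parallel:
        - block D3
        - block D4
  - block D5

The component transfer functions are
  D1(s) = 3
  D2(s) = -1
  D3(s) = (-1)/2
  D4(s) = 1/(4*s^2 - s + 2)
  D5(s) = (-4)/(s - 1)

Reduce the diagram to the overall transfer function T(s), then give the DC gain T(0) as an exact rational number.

Step 1 - combine D3, D4 in parallel = (-4*s^2 + s)/(8*s^2 - 2*s + 4)
Step 2 - collapse the loop (D2 forward, (D3+D4) return) = (-8*s^2 + 2*s - 4)/(12*s^2 - 3*s + 4)
Step 3 - combine D1, [D2/(1+D2*(D3+D4))], D5 in series = (96*s^2 - 24*s + 48)/(12*s^3 - 15*s^2 + 7*s - 4)
DC gain: substitute s = 0 into T(s) from step 3: T(0) = 48/(-4) = -12.

Hence the answer: -12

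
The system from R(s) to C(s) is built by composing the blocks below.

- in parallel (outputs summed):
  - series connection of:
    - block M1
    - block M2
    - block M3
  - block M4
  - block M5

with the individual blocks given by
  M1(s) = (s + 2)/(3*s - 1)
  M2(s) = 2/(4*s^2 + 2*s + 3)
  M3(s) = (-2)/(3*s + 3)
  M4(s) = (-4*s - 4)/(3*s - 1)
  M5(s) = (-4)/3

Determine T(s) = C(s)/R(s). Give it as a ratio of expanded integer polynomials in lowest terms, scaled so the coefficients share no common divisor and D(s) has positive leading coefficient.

1. series reduction of M1, M2, M3, giving (-4*s - 8)/(36*s^4 + 42*s^3 + 27*s^2 + 12*s - 9)
2. parallel reduction of (M1*M2*M3), M4, M5; the result is T(s) itself (integer coefficients, no common factor, positive leading denominator coefficient)

Final answer: (-96*s^4 - 176*s^3 - 168*s^2 - 116*s - 32)/(36*s^4 + 42*s^3 + 27*s^2 + 12*s - 9)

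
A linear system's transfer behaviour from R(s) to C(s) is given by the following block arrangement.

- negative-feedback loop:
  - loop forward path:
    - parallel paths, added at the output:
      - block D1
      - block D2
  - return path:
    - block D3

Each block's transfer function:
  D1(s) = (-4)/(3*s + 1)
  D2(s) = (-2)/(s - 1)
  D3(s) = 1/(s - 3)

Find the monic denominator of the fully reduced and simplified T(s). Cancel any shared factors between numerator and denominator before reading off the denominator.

Answer: s^3 - 11*s^2/3 - 5*s/3 + 5/3

Working:
[1] reduce the parallel group D1, D2; result (2 - 10*s)/(3*s^2 - 2*s - 1)
[2] close the feedback loop around (D1+D2), D3; result (-10*s^2 + 32*s - 6)/(3*s^3 - 11*s^2 - 5*s + 5)
Step 2 gives the fully reduced T(s), with no common factor left to cancel. The denominator's leading coefficient is 3, so divide each of its coefficients by 3 to get the monic form.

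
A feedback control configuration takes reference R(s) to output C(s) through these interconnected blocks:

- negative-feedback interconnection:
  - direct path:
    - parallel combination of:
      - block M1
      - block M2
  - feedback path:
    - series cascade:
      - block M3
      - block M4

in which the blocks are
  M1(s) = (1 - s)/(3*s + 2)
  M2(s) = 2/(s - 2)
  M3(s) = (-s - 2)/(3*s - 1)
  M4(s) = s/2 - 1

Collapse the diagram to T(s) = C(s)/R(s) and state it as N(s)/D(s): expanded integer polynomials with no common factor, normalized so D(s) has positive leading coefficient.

(1) parallel reduction of M1, M2 = (-s^2 + 9*s + 2)/(3*s^2 - 4*s - 4)
(2) series reduction of M3, M4 = (4 - s^2)/(6*s - 2)
(3) feedback reduction of (M1+M2), (M3*M4); the result is T(s) itself (integer coefficients, no common factor, positive leading denominator coefficient)

Hence the answer: (-6*s^3 + 56*s^2 - 6*s - 4)/(s^4 + 9*s^3 - 36*s^2 + 20*s + 16)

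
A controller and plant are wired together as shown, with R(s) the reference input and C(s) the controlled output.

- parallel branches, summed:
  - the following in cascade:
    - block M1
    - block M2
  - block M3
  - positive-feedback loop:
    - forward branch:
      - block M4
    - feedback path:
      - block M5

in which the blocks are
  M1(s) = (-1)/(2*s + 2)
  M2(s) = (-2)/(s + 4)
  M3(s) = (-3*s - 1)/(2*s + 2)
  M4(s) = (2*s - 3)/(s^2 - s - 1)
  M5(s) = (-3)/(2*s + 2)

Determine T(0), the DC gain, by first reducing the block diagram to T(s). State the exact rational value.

(1) reduce the series chain M1, M2; result 1/(s^2 + 5*s + 4)
(2) feedback reduction of M4, M5; result (4*s^2 - 2*s - 6)/(2*s^3 + 2*s - 11)
(3) add (M1*M2), M3, [M4/(1-M4*M5)] (parallel); result (-6*s^5 - 18*s^4 + 26*s^3 + 7*s^2 + 63*s - 26)/(4*s^5 + 20*s^4 + 20*s^3 - 2*s^2 - 94*s - 88)
Step 3 gives the overall T(s). Then T(0) = -26/(-88) = 13/44.

Final answer: 13/44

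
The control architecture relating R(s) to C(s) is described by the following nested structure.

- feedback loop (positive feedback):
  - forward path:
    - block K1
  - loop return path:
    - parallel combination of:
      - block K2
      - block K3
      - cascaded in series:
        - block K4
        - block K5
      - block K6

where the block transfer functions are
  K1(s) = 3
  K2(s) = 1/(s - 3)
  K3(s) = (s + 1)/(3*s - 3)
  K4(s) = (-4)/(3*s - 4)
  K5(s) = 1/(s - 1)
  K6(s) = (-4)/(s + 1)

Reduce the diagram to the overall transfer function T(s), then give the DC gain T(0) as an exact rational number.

[1] multiply K4, K5 (series), giving (-4)/(3*s^2 - 7*s + 4)
[2] add K2, K3, (K4*K5), K6 (parallel), giving (3*s^4 - 34*s^3 + 157*s^2 - 274*s + 204)/(9*s^4 - 39*s^3 + 27*s^2 + 39*s - 36)
[3] close the feedback loop around K1, (K2+K3+(K4*K5)+K6), giving (9*s^4 - 39*s^3 + 27*s^2 + 39*s - 36)/(21*s^3 - 148*s^2 + 287*s - 216)
Step 3 gives the overall T(s). Then T(0) = -36/(-216) = 1/6.

Answer: 1/6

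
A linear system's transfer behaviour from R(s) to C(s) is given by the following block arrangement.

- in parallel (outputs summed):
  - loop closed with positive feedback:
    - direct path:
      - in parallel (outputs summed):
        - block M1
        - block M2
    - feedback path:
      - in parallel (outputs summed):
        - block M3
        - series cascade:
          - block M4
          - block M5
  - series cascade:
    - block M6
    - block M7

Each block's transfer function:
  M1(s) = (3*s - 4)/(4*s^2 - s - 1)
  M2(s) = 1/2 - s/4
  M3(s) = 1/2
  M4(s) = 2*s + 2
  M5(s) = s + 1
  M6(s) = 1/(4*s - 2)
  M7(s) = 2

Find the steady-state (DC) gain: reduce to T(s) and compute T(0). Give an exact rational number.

Step 1 - combine M1, M2 in parallel = (-4*s^3 + 9*s^2 + 11*s - 18)/(16*s^2 - 4*s - 4)
Step 2 - combine M4, M5 in series = 2*s^2 + 4*s + 2
Step 3 - parallel reduction of M3, (M4*M5) = 2*s^2 + 4*s + 5/2
Step 4 - feedback reduction of (M1+M2), (M3+(M4*M5)) = (-8*s^3 + 18*s^2 + 22*s - 36)/(16*s^5 - 4*s^4 - 96*s^3 - 29*s^2 + 81*s + 82)
Step 5 - combine M6, M7 in series = 1/(2*s - 1)
Step 6 - add [(M1+M2)/(1-(M1+M2)*(M3+(M4*M5)))], (M6*M7) (parallel) = (16*s^5 - 20*s^4 - 52*s^3 - 3*s^2 - 13*s + 118)/(32*s^6 - 24*s^5 - 188*s^4 + 38*s^3 + 191*s^2 + 83*s - 82)
The step-6 result is T(s). Setting s = 0: T(0) = 118/(-82) = -59/41.

Answer: -59/41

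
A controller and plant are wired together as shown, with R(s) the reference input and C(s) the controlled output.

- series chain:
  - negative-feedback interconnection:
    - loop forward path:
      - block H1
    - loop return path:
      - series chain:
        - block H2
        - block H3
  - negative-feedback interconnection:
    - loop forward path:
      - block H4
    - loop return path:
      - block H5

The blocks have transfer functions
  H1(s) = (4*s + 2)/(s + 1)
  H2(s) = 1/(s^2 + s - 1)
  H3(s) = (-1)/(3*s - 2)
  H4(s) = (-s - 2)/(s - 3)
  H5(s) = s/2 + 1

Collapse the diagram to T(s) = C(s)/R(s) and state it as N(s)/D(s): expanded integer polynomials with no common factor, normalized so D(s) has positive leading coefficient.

Reducing step by step:

(1) cascade H2, H3 = (-1)/(3*s^3 + s^2 - 5*s + 2)
(2) reduce the feedback loop with forward H1 and return (H2*H3) = (12*s^4 + 10*s^3 - 18*s^2 - 2*s + 4)/(3*s^4 + 4*s^3 - 4*s^2 - 7*s)
(3) collapse the loop (H4 forward, H5 return) = (2*s + 4)/(s^2 + 2*s + 10)
(4) combine [H1/(1+H1*(H2*H3))], [H4/(1+H4*H5)] in series; the result is T(s) itself (integer coefficients, no common factor, positive leading denominator coefficient)

Answer: (24*s^5 + 68*s^4 + 4*s^3 - 76*s^2 + 16)/(3*s^6 + 10*s^5 + 34*s^4 + 25*s^3 - 54*s^2 - 70*s)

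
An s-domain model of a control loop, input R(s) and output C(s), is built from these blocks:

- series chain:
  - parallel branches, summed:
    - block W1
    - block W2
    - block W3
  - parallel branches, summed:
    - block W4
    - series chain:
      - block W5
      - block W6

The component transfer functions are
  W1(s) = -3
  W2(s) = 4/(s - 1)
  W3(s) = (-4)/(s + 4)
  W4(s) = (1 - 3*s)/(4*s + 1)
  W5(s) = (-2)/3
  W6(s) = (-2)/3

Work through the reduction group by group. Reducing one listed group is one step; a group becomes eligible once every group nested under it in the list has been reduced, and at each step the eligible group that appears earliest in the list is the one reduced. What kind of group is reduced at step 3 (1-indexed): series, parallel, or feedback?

Step 1. combine W1, W2, W3 in parallel
Step 2. reduce the series chain W5, W6
Step 3. reduce the parallel group W4, (W5*W6)
Step 4. reduce the series chain (W1+W2+W3), (W4+(W5*W6))
At step 3 the group reduced is parallel.

Answer: parallel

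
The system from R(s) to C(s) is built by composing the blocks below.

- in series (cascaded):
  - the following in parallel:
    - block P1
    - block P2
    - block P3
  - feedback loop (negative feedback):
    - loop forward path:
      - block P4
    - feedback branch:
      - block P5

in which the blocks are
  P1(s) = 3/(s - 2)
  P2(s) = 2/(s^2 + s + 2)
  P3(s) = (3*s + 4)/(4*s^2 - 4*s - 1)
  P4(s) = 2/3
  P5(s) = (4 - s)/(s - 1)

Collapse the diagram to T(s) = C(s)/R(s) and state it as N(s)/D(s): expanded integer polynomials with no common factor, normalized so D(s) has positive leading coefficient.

Step 1: reduce the parallel group P1, P2, P3, giving (15*s^4 + 9*s^3 - 19*s^2 - 25*s - 18)/(4*s^5 - 8*s^4 + 3*s^3 - 15*s^2 + 16*s + 4)
Step 2: feedback reduction of P4, P5, giving (2*s - 2)/(s + 5)
Step 3: reduce the series chain (P1+P2+P3), [P4/(1+P4*P5)] - this is the overall T(s), already in the required normalized form

Therefore the answer is (30*s^5 - 12*s^4 - 56*s^3 - 12*s^2 + 14*s + 36)/(4*s^6 + 12*s^5 - 37*s^4 - 59*s^2 + 84*s + 20).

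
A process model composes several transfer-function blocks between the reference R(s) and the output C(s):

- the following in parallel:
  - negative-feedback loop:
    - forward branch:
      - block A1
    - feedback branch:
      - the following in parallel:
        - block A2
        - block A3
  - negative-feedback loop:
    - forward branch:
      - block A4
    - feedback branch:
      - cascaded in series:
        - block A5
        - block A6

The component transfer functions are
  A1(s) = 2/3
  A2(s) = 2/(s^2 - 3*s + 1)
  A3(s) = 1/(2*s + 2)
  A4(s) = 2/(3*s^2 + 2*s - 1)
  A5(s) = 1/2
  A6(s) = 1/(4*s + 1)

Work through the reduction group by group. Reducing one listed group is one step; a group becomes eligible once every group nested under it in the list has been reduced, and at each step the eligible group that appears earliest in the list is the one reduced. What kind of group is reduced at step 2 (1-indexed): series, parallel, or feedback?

The answer is feedback.

Reasoning:
Step 1 - reduce the parallel group A2, A3
Step 2 - collapse the loop (A1 forward, (A2+A3) return)
Step 3 - series reduction of A5, A6
Step 4 - feedback reduction of A4, (A5*A6)
Step 5 - sum the parallel branches [A1/(1+A1*(A2+A3))], [A4/(1+A4*(A5*A6))]
Step 2 collapses a feedback group.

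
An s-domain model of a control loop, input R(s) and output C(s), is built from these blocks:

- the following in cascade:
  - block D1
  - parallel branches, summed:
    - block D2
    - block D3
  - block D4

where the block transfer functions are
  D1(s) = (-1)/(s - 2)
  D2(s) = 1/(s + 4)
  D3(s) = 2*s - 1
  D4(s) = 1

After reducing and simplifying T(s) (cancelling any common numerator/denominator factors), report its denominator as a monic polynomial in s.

Answer: s^2 + 2*s - 8

Working:
Step 1: add D2, D3 (parallel): (2*s^2 + 7*s - 3)/(s + 4)
Step 2: combine D1, (D2+D3), D4 in series: (-2*s^2 - 7*s + 3)/(s^2 + 2*s - 8)
T(s) is the step-2 result (common factors already cancelled). Leading coefficient of the denominator: 1, so no rescaling is needed.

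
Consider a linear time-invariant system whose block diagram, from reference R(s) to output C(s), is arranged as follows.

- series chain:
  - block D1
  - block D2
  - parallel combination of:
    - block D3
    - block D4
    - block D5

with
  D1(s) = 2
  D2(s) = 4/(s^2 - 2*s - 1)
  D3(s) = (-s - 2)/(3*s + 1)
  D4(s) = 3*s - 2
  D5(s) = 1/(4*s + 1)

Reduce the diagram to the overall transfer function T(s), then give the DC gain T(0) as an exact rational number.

(1) parallel reduction of D3, D4, D5 gives (36*s^3 - 7*s^2 - 17*s - 3)/(12*s^2 + 7*s + 1)
(2) series reduction of D1, D2, (D3+D4+D5) gives (288*s^3 - 56*s^2 - 136*s - 24)/(12*s^4 - 17*s^3 - 25*s^2 - 9*s - 1)
Evaluating the step-2 result (the overall T(s)) at s = 0 gives T(0) = -24/(-1) = 24.

Final answer: 24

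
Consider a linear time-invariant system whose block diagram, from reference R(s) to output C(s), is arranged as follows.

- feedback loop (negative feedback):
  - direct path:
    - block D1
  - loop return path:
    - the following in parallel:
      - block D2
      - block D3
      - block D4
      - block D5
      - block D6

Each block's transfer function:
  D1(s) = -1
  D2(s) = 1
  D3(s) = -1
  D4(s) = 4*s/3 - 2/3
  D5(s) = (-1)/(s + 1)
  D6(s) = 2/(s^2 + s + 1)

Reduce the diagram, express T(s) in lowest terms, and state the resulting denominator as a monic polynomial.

Reducing step by step:

Step 1: reduce the parallel group D2, D3, D4, D5, D6, giving (4*s^4 + 6*s^3 + s^2 + 3*s + 1)/(3*s^3 + 6*s^2 + 6*s + 3)
Step 2: feedback reduction of D1, (D2+D3+D4+D5+D6), giving (3*s^3 + 6*s^2 + 6*s + 3)/(4*s^4 + 3*s^3 - 5*s^2 - 3*s - 2)
The result of step 2 is T(s) in lowest terms. Its denominator has leading coefficient 4; dividing the denominator through by 4 makes it monic.

Answer: s^4 + 3*s^3/4 - 5*s^2/4 - 3*s/4 - 1/2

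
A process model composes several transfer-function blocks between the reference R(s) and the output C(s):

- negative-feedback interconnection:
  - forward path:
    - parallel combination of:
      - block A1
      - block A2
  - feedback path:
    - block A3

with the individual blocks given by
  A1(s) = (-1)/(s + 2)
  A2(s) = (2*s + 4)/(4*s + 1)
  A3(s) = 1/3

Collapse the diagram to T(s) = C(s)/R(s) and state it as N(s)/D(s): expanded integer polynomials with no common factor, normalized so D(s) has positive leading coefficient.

Reducing step by step:

Step 1. combine A1, A2 in parallel: (2*s^2 + 4*s + 7)/(4*s^2 + 9*s + 2)
Step 2. reduce the feedback loop with forward (A1+A2) and return A3, which is the overall transfer function T(s) = C(s)/R(s) in lowest terms

Answer: (6*s^2 + 12*s + 21)/(14*s^2 + 31*s + 13)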